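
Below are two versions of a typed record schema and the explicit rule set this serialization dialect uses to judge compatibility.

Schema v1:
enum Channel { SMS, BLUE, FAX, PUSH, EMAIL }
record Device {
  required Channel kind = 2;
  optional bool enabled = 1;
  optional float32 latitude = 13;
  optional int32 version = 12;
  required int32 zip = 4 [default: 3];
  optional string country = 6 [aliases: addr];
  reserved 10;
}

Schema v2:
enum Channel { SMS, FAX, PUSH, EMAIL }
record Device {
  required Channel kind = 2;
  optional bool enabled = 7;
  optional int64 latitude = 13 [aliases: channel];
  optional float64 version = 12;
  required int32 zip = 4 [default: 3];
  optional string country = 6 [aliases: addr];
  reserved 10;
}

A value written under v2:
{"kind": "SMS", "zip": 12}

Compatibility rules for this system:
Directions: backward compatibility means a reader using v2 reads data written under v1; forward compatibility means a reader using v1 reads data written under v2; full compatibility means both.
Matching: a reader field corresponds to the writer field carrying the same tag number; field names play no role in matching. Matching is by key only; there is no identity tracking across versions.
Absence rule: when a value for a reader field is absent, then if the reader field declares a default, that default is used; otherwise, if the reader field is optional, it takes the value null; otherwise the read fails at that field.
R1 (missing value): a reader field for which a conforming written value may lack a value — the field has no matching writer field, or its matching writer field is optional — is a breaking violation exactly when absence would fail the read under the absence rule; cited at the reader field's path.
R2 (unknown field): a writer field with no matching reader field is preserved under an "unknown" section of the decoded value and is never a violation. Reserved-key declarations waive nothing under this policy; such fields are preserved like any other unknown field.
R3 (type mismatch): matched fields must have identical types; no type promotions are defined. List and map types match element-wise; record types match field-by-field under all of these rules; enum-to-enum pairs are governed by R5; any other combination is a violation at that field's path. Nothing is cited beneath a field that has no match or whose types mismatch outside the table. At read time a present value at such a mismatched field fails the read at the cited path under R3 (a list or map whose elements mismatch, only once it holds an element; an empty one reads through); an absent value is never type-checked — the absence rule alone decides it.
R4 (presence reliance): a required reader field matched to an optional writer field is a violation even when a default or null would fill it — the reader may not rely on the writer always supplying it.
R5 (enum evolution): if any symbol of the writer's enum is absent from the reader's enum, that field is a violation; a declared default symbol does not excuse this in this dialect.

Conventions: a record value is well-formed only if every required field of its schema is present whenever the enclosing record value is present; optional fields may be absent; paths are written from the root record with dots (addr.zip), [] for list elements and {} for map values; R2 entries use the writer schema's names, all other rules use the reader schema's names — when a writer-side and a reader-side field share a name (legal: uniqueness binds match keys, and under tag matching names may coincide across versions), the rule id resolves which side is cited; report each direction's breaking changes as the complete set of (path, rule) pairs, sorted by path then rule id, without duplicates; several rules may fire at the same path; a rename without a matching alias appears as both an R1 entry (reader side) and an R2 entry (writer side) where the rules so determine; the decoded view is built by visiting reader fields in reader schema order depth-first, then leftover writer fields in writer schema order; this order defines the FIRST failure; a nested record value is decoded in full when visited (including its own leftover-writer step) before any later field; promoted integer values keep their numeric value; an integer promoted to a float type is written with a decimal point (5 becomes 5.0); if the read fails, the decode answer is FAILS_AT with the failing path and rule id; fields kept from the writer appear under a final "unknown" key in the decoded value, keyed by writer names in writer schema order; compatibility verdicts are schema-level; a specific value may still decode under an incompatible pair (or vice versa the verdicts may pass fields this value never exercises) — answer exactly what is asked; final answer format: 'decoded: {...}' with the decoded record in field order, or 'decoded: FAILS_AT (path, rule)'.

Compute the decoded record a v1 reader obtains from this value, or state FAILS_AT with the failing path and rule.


decoded: {"kind": "SMS", "enabled": null, "latitude": null, "version": null, "zip": 12, "country": null}

the writer's type comes first in each Device pair
decode (reader v1):
  kind := "SMS"
  enabled := null (not supplied -> null)
  latitude := null (not supplied -> null)
  version := null (not supplied -> null)
  zip := 12
  country := null (not supplied -> null)
  => decoded: {"kind": "SMS", "enabled": null, "latitude": null, "version": null, "zip": 12, "country": null}
diffs on Device not affecting the asked answer:
  field latitude in record Device: type float32 changed to int64 -> changes Device's schema-level verdicts only — the decode of this value is the same
  enum Channel (field kind in record Device): symbol BLUE removed -> changes Device's schema-level verdicts only — the decode of this value is the same
  field enabled in record Device: tag 1 changed to 7 -> fires no rule on Device under this dialect and leaves the result unchanged
  field version in record Device: type int32 changed to float64 -> changes Device's schema-level verdicts only — the decode of this value is the same


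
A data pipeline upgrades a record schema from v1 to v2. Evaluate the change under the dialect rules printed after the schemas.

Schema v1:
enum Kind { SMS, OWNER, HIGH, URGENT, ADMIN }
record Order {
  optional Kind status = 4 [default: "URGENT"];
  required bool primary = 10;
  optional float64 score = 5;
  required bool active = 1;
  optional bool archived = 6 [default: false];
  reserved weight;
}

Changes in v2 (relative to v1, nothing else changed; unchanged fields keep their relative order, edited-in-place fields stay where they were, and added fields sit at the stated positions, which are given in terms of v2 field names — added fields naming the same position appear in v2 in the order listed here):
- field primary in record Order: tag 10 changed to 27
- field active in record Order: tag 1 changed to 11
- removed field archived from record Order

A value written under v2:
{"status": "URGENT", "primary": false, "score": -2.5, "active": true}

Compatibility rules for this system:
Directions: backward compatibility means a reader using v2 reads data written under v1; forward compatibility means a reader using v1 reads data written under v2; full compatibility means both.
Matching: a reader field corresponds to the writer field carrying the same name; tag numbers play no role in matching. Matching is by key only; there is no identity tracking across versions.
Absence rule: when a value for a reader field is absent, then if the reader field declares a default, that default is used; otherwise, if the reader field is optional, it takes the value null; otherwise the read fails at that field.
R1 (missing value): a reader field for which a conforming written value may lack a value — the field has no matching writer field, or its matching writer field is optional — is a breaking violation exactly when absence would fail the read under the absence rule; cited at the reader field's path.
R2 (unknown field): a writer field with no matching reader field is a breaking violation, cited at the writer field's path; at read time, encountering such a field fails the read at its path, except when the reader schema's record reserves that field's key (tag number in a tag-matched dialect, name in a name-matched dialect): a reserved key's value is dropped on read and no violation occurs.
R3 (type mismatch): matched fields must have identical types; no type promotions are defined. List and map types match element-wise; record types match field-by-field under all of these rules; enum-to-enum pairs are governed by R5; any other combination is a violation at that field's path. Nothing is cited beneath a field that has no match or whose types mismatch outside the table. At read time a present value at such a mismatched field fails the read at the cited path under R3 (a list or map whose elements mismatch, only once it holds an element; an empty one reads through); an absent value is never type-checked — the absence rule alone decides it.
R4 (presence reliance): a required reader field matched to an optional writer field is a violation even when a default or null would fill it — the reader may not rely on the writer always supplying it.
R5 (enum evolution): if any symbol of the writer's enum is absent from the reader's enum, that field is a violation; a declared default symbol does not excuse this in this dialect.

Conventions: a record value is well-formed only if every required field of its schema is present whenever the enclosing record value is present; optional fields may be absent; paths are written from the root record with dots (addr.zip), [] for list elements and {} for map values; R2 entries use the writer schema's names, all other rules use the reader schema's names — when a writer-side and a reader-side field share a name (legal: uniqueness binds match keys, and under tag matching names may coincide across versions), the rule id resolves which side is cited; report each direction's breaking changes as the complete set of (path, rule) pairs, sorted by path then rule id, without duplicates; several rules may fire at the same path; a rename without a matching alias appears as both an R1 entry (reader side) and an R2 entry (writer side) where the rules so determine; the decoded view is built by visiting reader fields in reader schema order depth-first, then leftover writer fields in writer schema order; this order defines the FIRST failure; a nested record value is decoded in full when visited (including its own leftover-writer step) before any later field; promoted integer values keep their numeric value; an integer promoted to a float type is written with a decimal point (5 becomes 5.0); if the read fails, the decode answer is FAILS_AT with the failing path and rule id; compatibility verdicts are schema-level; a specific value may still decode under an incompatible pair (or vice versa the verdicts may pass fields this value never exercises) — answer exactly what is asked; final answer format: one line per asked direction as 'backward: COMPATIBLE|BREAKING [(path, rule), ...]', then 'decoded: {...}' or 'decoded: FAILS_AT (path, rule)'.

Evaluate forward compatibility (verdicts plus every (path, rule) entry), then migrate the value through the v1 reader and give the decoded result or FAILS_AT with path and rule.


forward: COMPATIBLE []; decoded: {"status": "URGENT", "primary": false, "score": -2.5, "active": true, "archived": false}

the writer's type comes first in each Order pair
checking forward for Order: reader v1 against writer v2:
  status <- status (Kind -> Kind, writer optional)
  primary <- primary (bool -> bool, writer required)
  score <- score (float64 -> float64, writer optional)
  active <- active (bool -> bool, writer required)
  archived: no writer-side match
  nothing fires on Order: forward is COMPATIBLE
migrating the Order value to v1:
  status := "URGENT"
  primary := false
  score := -2.5
  active := true
  archived := false (no value, default fills)
  => decoded: {"status": "URGENT", "primary": false, "score": -2.5, "active": true, "archived": false}
remaining Order differences; none change what is asked:
  field primary in record Order: tag 10 changed to 27 -> fires no rule on Order, leaving the asked answer as it is
  field active in record Order: tag 1 changed to 11 -> fires no rule on Order, leaving the asked answer as it is
  removed field archived from record Order -> matters only for Order's backward compatibility — outside the asked direction


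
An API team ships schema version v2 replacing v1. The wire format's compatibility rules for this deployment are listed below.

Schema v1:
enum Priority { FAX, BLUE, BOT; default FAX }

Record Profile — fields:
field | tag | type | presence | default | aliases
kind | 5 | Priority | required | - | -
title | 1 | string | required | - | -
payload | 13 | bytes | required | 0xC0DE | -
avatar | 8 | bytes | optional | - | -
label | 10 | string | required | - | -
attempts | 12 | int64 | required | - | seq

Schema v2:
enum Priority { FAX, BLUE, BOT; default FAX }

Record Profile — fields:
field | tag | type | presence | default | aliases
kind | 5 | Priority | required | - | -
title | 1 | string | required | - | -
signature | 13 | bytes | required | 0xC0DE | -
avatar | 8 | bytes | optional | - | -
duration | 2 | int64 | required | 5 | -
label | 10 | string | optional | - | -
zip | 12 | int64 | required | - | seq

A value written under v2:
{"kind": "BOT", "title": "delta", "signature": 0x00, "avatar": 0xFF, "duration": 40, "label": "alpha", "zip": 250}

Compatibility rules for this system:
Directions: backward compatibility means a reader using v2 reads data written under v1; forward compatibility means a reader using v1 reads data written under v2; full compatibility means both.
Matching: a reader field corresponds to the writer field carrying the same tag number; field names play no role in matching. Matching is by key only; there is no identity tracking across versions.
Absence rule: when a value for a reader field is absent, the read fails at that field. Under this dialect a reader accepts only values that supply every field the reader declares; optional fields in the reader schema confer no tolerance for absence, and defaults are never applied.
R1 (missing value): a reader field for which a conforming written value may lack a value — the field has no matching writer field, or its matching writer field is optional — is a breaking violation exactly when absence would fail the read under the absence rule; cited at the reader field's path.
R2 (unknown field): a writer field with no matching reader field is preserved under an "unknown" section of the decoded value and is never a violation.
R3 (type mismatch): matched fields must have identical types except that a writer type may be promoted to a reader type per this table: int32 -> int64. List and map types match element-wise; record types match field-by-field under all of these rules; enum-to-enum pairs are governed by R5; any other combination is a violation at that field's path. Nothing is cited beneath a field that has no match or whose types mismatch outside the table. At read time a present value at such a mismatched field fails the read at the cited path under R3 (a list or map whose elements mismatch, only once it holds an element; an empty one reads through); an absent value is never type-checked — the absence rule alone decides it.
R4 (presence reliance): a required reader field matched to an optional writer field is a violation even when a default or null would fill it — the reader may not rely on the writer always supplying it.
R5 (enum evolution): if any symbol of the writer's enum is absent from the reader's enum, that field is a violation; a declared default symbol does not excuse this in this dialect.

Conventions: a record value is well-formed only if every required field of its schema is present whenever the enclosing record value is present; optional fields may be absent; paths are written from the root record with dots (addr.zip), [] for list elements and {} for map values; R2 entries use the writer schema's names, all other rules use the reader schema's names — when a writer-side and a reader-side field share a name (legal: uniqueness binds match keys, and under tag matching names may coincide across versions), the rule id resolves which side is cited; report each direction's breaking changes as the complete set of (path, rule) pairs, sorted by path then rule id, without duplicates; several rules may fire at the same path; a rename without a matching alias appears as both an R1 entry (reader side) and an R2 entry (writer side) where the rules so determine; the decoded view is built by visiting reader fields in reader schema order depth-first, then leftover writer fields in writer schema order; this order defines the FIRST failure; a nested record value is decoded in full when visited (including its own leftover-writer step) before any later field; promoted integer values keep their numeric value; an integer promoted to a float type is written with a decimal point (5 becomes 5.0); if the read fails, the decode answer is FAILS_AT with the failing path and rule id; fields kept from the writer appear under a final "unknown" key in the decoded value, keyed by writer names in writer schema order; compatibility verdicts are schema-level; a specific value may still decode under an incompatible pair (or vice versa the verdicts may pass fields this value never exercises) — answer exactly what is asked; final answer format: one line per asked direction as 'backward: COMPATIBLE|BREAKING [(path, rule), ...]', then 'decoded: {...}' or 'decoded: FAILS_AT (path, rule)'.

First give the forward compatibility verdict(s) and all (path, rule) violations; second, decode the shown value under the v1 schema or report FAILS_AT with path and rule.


in Profile below, arrows point writer -> reader
forward analysis of Profile with v1 as reader and v2 as writer:
  kind: Priority -> Priority, writer required; from kind
  title: string -> string, writer required; from title
  payload: bytes -> bytes, writer required; from signature
  avatar: bytes -> bytes, writer optional; from avatar
  label: string -> string, writer optional; from label
  attempts: int64 -> int64, writer required; from zip
  leftover writer field: duration
  violation R1 at avatar
  violation R1 at label
  violation R4 at label
  => 3 violation(s): forward is BREAKING for Profile
decode (reader v1):
  kind := "BOT"
  title := "delta"
  payload := 0x00 (from writer signature)
  avatar := 0xFF
  label := "alpha"
  attempts := 250 (from writer zip)
  writer duration: kept under "unknown"
  => decoded: {"kind": "BOT", "title": "delta", "payload": 0x00, "avatar": 0xFF, "label": "alpha", "attempts": 250, "unknown": {"duration": 40}}
remaining Profile differences; none change what is asked:
  renamed field payload to signature in record Profile -> no rule fires on it in Profile's dialect; the asked verdict holds
  renamed field attempts to zip in record Profile -> no rule fires on it in Profile's dialect; the asked verdict holds

forward: BREAKING [(avatar, R1), (label, R1), (label, R4)]; decoded: {"kind": "BOT", "title": "delta", "payload": 0x00, "avatar": 0xFF, "label": "alpha", "attempts": 250, "unknown": {"duration": 40}}


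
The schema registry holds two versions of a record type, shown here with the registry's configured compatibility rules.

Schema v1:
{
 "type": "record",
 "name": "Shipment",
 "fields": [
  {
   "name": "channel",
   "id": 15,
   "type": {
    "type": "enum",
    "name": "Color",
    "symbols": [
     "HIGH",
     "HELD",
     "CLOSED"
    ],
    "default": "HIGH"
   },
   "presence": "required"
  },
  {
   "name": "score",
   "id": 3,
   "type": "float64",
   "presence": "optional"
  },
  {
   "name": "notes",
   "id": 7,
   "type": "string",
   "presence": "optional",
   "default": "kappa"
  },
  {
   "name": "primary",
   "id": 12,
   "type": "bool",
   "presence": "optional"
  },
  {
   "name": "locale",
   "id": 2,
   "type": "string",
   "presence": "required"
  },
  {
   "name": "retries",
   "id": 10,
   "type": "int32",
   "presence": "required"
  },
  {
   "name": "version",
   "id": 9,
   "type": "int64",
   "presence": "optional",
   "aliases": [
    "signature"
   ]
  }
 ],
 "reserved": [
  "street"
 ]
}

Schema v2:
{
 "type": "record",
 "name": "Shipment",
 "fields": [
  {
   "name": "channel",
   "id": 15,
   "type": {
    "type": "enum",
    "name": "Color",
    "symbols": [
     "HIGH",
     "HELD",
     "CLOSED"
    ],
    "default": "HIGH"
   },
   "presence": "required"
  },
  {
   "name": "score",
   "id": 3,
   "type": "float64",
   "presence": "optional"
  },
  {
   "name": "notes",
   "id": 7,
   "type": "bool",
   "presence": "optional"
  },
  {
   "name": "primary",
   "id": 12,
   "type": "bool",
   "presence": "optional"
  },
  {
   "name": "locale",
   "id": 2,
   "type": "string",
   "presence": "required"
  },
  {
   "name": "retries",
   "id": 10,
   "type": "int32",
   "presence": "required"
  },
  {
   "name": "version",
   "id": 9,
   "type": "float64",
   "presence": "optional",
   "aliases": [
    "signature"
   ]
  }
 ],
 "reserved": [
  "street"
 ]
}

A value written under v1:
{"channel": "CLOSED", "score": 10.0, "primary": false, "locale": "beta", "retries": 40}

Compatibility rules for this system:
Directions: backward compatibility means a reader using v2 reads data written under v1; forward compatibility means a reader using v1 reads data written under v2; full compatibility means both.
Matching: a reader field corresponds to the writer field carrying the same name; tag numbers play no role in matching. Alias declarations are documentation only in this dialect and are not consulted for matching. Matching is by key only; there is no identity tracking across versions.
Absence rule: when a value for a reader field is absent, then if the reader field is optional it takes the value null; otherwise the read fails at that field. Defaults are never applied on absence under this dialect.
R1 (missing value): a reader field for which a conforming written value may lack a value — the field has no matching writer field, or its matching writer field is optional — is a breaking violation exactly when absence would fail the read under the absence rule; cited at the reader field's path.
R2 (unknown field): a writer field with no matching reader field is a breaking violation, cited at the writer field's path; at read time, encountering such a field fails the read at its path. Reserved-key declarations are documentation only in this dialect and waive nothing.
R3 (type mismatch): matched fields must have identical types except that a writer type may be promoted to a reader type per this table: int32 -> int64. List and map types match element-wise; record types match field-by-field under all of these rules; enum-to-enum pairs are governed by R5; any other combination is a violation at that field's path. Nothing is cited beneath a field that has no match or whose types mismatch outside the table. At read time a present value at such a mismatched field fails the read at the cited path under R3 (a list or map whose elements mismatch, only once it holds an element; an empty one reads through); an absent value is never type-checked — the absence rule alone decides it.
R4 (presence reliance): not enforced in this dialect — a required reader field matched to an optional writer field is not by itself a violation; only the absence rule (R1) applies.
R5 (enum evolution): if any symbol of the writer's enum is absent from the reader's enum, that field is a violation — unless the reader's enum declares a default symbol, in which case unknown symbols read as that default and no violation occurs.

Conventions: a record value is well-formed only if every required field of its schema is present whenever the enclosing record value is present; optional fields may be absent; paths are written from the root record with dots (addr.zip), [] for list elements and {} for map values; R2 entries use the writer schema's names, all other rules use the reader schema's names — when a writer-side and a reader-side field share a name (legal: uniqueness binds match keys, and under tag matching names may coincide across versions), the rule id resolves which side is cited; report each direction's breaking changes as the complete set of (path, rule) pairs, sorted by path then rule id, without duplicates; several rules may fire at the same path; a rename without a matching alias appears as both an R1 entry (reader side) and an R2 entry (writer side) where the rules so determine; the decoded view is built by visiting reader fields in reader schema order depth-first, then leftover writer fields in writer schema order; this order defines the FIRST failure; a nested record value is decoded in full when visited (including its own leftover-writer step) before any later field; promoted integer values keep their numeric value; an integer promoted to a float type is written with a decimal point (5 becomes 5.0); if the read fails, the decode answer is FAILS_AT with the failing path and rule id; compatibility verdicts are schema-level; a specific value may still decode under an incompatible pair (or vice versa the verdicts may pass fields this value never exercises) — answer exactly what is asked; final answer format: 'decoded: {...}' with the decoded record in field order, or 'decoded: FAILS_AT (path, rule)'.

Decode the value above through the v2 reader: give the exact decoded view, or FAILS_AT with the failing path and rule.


in Shipment below, arrows point writer -> reader
decoding the Shipment value with the v2 reader:
  channel := "CLOSED"
  score := 10.0
  notes := null (not supplied -> null)
  primary := false
  locale := "beta"
  retries := 40
  version := null (not supplied -> null)
  => decoded: {"channel": "CLOSED", "score": 10.0, "notes": null, "primary": false, "locale": "beta", "retries": 40, "version": null}
the other Shipment changes do not affect what is asked:
  field version in record Shipment: type int64 changed to float64 -> schema-level compatibility only; this Shipment value's decode is unchanged
  field notes in record Shipment: type string changed to bool (its default is dropped) -> schema-level compatibility only; this Shipment value's decode is unchanged

decoded: {"channel": "CLOSED", "score": 10.0, "notes": null, "primary": false, "locale": "beta", "retries": 40, "version": null}


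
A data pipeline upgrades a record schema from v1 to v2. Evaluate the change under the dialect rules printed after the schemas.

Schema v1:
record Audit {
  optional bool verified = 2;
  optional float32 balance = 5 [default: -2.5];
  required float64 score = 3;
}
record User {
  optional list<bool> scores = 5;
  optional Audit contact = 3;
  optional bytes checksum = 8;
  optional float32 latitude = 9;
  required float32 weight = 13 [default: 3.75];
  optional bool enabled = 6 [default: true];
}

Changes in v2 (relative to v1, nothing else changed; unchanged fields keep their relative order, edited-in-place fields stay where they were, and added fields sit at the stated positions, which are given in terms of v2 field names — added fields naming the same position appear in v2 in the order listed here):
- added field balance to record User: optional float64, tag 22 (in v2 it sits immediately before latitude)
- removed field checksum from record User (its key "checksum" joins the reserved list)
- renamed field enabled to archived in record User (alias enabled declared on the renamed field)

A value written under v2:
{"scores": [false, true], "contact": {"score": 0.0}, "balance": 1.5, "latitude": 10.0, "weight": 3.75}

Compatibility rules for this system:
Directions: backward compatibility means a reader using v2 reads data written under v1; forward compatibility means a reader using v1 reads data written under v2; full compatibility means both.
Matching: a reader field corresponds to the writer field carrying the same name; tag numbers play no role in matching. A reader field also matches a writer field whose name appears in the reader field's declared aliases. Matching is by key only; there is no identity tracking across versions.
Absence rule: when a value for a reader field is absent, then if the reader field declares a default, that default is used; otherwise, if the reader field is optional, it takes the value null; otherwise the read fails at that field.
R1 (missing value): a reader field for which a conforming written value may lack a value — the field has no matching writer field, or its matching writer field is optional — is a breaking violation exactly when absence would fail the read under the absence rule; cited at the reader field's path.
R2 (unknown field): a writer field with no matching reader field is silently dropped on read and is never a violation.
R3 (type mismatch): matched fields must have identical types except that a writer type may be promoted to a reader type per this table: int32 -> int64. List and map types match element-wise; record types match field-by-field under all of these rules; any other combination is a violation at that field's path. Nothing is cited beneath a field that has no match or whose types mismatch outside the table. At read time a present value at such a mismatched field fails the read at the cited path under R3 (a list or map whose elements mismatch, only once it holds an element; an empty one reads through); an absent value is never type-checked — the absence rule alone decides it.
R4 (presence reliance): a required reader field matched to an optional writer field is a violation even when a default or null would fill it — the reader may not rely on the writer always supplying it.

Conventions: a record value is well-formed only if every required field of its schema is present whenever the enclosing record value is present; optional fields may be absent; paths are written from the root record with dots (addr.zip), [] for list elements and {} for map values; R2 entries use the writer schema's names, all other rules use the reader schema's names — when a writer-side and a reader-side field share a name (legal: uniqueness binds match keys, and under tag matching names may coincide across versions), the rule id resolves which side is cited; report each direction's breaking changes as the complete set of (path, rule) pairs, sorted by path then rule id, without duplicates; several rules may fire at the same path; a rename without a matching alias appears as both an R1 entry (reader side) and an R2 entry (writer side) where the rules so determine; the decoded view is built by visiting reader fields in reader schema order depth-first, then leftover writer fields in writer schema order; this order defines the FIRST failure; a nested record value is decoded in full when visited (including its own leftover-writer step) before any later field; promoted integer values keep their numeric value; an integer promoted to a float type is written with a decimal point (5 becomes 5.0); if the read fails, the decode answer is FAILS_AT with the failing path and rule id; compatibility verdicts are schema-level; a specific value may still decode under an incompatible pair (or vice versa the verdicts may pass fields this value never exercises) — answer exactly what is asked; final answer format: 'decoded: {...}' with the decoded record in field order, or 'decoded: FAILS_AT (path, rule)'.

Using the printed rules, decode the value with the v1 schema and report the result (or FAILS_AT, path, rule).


in User below, arrows point writer -> reader
decode (reader v1):
  scores := [false, true]
  contact.verified := null (absent, optional -> null)
  contact.balance := -2.5 (absent -> default)
  contact.score := 0.0
  checksum := null (absent, optional -> null)
  latitude := 10.0
  weight := 3.75
  enabled := true (absent -> default)
  writer balance: unknown -> dropped
  => decoded: {"scores": [false, true], "contact": {"verified": null, "balance": -2.5, "score": 0.0}, "checksum": null, "latitude": 10.0, "weight": 3.75, "enabled": true}
ruling out the remaining User differences:
  added field balance to record User: optional float64, tag 22 (in v2 it sits immediately before latitude) -> inert under this dialect — no rule fires on User and the result does not move
  removed field checksum from record User (its key "checksum" joins the reserved list) -> inert under this dialect — no rule fires on User and the result does not move
  renamed field enabled to archived in record User (alias enabled declared on the renamed field) -> inert under this dialect — no rule fires on User and the result does not move

decoded: {"scores": [false, true], "contact": {"verified": null, "balance": -2.5, "score": 0.0}, "checksum": null, "latitude": 10.0, "weight": 3.75, "enabled": true}


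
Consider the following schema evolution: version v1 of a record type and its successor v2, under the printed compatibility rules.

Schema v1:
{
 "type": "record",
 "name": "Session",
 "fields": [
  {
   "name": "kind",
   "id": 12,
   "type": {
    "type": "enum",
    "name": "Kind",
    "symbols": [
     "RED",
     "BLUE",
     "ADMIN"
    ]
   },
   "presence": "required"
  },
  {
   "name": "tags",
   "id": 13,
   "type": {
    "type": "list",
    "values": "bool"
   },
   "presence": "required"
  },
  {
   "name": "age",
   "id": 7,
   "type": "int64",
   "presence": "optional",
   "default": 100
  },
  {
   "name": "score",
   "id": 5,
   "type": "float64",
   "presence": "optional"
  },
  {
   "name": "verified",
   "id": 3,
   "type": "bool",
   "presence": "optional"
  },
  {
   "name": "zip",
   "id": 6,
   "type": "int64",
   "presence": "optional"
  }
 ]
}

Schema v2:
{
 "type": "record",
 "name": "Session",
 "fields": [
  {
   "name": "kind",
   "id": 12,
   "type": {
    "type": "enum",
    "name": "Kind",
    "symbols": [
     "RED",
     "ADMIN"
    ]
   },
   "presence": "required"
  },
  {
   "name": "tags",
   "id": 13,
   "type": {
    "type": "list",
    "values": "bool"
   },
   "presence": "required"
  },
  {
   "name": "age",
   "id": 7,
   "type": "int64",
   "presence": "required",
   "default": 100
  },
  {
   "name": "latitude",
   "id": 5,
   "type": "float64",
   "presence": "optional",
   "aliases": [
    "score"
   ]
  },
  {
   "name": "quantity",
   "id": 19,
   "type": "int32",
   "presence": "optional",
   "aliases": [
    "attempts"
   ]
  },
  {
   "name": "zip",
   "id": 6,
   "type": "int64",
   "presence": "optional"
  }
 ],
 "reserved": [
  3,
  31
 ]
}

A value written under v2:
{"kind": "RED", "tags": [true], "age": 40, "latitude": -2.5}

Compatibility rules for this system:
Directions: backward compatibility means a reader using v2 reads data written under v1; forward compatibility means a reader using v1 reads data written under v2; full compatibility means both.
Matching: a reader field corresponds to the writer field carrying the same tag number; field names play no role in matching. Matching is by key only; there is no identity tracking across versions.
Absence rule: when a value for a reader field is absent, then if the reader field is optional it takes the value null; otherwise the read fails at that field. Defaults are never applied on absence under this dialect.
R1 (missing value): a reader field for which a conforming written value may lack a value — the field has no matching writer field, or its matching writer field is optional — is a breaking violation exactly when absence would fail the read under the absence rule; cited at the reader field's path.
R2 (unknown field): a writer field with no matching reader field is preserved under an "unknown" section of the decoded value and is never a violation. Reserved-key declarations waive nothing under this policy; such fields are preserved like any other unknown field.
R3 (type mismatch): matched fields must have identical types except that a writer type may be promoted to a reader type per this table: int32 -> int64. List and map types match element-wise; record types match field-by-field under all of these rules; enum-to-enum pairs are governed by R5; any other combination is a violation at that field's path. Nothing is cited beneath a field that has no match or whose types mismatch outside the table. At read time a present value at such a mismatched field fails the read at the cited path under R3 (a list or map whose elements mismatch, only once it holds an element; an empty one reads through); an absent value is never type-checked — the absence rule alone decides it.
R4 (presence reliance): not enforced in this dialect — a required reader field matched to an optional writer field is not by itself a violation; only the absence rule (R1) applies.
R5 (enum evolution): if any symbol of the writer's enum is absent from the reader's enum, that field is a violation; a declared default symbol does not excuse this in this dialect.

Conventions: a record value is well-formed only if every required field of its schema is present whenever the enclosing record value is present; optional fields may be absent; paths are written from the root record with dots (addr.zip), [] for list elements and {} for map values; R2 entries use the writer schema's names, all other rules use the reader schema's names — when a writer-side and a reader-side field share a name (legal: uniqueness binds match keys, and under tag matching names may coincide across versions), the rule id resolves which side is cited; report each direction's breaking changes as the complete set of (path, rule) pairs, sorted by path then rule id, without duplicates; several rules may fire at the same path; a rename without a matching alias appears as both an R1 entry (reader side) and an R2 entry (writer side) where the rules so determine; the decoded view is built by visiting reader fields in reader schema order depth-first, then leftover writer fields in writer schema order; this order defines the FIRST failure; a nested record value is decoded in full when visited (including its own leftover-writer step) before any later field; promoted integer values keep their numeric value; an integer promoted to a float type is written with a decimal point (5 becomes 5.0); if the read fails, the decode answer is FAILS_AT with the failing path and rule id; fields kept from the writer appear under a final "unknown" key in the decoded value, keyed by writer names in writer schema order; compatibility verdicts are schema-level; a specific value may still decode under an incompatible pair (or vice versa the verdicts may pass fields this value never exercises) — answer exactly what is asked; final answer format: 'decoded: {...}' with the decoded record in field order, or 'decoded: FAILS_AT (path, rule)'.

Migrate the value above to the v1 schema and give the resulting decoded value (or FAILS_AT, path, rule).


decoded: {"kind": "RED", "tags": [true], "age": 40, "score": -2.5, "verified": null, "zip": null}

the writer's type comes first in each Session pair
decode (reader v1):
  kind := "RED"
  tags := [true]
  age := 40
  score := -2.5 (from writer latitude)
  verified := null (missing; optional => null)
  zip := null (missing; optional => null)
  => decoded: {"kind": "RED", "tags": [true], "age": 40, "score": -2.5, "verified": null, "zip": null}
the rest of the Session diff is inert for this question:
  removed field verified from record Session (its key 3 joins the reserved list) -> inert under this dialect — no rule fires on Session and the result does not move
  field age in record Session: optional changed to required -> affects the rule determinations only; this particular Session value decodes identically
  enum Kind (field kind in record Session): symbol BLUE removed -> affects the rule determinations only; this particular Session value decodes identically
  added field quantity to record Session: optional int32, tag 19 (in v2 it sits immediately before zip) -> inert under this dialect — no rule fires on Session and the result does not move
  renamed field score to latitude in record Session (alias score declared on the renamed field) -> inert under this dialect — no rule fires on Session and the result does not move


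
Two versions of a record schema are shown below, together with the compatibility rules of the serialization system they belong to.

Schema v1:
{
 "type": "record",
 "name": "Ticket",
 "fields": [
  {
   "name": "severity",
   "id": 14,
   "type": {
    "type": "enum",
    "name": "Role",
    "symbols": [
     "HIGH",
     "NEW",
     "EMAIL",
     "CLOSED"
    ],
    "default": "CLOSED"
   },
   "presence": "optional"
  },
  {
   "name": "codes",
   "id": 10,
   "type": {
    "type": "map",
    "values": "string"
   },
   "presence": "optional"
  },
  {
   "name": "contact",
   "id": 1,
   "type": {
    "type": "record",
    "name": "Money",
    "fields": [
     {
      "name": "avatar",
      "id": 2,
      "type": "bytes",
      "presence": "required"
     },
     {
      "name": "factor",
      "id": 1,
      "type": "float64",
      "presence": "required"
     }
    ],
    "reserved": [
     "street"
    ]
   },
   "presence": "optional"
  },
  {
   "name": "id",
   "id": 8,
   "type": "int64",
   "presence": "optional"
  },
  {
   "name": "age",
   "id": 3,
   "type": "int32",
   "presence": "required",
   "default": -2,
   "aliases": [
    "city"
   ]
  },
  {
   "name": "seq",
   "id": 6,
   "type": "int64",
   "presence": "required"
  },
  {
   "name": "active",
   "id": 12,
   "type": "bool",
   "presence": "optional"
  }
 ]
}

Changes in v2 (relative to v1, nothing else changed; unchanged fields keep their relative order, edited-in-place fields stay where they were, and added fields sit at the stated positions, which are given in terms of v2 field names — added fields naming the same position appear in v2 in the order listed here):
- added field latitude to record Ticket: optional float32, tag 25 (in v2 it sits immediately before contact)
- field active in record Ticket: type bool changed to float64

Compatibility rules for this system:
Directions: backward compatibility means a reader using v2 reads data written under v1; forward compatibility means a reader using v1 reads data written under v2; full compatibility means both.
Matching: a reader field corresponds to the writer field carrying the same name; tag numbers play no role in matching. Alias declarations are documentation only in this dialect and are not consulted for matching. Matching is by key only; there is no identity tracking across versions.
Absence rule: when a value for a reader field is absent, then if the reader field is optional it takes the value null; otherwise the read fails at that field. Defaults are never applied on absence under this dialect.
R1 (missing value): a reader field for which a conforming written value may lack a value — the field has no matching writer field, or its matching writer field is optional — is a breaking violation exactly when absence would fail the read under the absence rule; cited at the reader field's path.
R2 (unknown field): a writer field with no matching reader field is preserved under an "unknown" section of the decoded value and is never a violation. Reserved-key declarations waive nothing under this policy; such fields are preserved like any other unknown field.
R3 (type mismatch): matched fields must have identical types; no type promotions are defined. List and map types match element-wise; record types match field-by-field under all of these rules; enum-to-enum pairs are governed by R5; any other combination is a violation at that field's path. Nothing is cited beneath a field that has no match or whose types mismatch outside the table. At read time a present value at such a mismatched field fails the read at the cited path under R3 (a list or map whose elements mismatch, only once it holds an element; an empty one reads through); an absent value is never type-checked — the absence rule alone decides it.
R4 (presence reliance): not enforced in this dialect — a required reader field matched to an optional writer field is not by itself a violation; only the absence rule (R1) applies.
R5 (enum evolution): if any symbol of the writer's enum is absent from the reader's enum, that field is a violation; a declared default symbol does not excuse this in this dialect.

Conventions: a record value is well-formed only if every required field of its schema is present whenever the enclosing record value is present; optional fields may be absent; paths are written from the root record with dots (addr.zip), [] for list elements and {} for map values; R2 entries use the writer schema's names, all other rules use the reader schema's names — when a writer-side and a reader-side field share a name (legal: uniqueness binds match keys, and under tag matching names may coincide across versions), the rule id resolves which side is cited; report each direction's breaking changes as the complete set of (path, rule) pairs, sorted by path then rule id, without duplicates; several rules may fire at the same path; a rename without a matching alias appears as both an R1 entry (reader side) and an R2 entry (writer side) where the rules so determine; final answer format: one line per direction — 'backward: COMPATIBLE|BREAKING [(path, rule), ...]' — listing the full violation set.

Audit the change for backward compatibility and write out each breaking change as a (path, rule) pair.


arrows below run writer -> reader for Ticket
backward for Ticket (reader v2, writer v1):
  writer optional, Role -> Role: reader severity maps from writer severity
  writer optional, map<string, string> -> map<string, string>: reader codes maps from writer codes
  latitude: no writer match
  writer optional, Money -> Money: reader contact maps from writer contact
  writer optional, int64 -> int64: reader id maps from writer id
  writer required, int32 -> int32: reader age maps from writer age
  writer required, int64 -> int64: reader seq maps from writer seq
  writer optional, bool -> float64: reader active maps from writer active
  writer required, bytes -> bytes: reader contact.avatar maps from writer contact.avatar
  writer required, float64 -> float64: reader contact.factor maps from writer contact.factor
  rule R3 violated at active
  => 1 violation(s): backward is BREAKING for Ticket
the other Ticket changes do not affect what is asked:
  added field latitude to record Ticket: optional float32, tag 25 (in v2 it sits immediately before contact) -> fires no rule on Ticket, leaving the asked answer as it is

backward: BREAKING [(active, R3)]
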